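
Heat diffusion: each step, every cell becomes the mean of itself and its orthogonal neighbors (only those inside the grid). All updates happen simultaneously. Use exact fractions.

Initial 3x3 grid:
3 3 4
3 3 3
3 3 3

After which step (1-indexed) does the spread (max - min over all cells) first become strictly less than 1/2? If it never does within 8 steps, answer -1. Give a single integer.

Step 1: max=10/3, min=3, spread=1/3
  -> spread < 1/2 first at step 1
Step 2: max=59/18, min=3, spread=5/18
Step 3: max=689/216, min=3, spread=41/216
Step 4: max=41011/12960, min=1091/360, spread=347/2592
Step 5: max=2439737/777600, min=10957/3600, spread=2921/31104
Step 6: max=145796539/46656000, min=1321483/432000, spread=24611/373248
Step 7: max=8716802033/2799360000, min=29816741/9720000, spread=207329/4478976
Step 8: max=521914752451/167961600000, min=1594001599/518400000, spread=1746635/53747712

Answer: 1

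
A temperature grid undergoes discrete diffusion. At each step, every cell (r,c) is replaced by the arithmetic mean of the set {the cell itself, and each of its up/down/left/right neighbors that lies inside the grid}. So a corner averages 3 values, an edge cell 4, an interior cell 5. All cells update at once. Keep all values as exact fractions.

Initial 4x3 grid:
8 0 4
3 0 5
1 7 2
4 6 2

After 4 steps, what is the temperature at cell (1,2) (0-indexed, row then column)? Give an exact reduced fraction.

Answer: 234913/72000

Derivation:
Step 1: cell (1,2) = 11/4
Step 2: cell (1,2) = 51/16
Step 3: cell (1,2) = 2483/800
Step 4: cell (1,2) = 234913/72000
Full grid after step 4:
  206587/64800 342887/108000 22243/7200
  724489/216000 72659/22500 234913/72000
  758809/216000 142591/40000 745559/216000
  486479/129600 1062467/288000 481879/129600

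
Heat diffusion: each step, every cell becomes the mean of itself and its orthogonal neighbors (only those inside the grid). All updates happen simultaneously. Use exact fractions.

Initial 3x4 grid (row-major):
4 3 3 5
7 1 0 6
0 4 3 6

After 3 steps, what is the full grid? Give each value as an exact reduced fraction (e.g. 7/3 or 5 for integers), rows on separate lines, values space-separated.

After step 1:
  14/3 11/4 11/4 14/3
  3 3 13/5 17/4
  11/3 2 13/4 5
After step 2:
  125/36 79/24 383/120 35/9
  43/12 267/100 317/100 991/240
  26/9 143/48 257/80 25/6
After step 3:
  745/216 11363/3600 3047/900 8071/2160
  11353/3600 18833/6000 1228/375 55277/14400
  1361/432 21151/7200 8117/2400 1381/360

Answer: 745/216 11363/3600 3047/900 8071/2160
11353/3600 18833/6000 1228/375 55277/14400
1361/432 21151/7200 8117/2400 1381/360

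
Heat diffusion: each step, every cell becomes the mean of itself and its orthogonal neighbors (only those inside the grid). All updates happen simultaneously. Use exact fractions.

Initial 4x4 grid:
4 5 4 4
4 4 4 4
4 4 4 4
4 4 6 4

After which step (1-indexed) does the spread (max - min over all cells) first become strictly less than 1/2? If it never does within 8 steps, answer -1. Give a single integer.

Answer: 3

Derivation:
Step 1: max=14/3, min=4, spread=2/3
Step 2: max=271/60, min=4, spread=31/60
Step 3: max=2371/540, min=293/72, spread=347/1080
  -> spread < 1/2 first at step 3
Step 4: max=233329/54000, min=44491/10800, spread=5437/27000
Step 5: max=2086909/486000, min=1336717/324000, spread=163667/972000
Step 6: max=3107783/729000, min=26858497/6480000, spread=6896167/58320000
Step 7: max=1858950361/437400000, min=12110707291/2916000000, spread=846885347/8748000000
Step 8: max=27788843213/6561000000, min=109080795031/26244000000, spread=2074577821/26244000000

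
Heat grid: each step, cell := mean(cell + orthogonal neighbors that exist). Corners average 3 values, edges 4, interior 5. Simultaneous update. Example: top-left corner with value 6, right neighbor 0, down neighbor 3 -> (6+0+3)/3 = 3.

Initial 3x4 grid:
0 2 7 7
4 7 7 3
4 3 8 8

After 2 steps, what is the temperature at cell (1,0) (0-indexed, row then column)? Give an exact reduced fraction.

Answer: 841/240

Derivation:
Step 1: cell (1,0) = 15/4
Step 2: cell (1,0) = 841/240
Full grid after step 2:
  13/4 327/80 1309/240 53/9
  841/240 97/20 59/10 493/80
  155/36 76/15 371/60 229/36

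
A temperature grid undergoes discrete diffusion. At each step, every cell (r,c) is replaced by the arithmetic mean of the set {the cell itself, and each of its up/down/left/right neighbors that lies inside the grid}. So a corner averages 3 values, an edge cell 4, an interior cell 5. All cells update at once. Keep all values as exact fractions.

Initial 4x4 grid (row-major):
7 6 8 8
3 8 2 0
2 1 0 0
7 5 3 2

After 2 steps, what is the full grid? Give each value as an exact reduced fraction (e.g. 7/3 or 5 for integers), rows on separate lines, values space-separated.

Answer: 211/36 271/48 1331/240 83/18
211/48 461/100 173/50 179/60
967/240 313/100 11/5 22/15
143/36 431/120 281/120 14/9

Derivation:
After step 1:
  16/3 29/4 6 16/3
  5 4 18/5 5/2
  13/4 16/5 6/5 1/2
  14/3 4 5/2 5/3
After step 2:
  211/36 271/48 1331/240 83/18
  211/48 461/100 173/50 179/60
  967/240 313/100 11/5 22/15
  143/36 431/120 281/120 14/9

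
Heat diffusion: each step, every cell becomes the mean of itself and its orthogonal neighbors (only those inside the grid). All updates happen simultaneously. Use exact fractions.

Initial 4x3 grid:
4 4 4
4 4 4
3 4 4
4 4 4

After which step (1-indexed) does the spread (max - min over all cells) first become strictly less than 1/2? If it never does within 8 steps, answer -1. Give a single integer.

Answer: 1

Derivation:
Step 1: max=4, min=11/3, spread=1/3
  -> spread < 1/2 first at step 1
Step 2: max=4, min=449/120, spread=31/120
Step 3: max=4, min=4109/1080, spread=211/1080
Step 4: max=7153/1800, min=415103/108000, spread=14077/108000
Step 5: max=428317/108000, min=3747593/972000, spread=5363/48600
Step 6: max=237131/60000, min=112899191/29160000, spread=93859/1166400
Step 7: max=383463533/97200000, min=6788125519/1749600000, spread=4568723/69984000
Step 8: max=11482381111/2916000000, min=408123564371/104976000000, spread=8387449/167961600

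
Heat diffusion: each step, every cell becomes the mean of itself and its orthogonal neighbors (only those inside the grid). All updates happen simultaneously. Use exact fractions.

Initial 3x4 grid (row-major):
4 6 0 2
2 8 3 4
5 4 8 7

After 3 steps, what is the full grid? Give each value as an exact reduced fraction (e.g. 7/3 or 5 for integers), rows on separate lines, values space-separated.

Answer: 379/90 10069/2400 8779/2400 283/80
66599/14400 26941/6000 6779/1500 7523/1800
5093/1080 36907/7200 36437/7200 10931/2160

Derivation:
After step 1:
  4 9/2 11/4 2
  19/4 23/5 23/5 4
  11/3 25/4 11/2 19/3
After step 2:
  53/12 317/80 277/80 35/12
  1021/240 247/50 429/100 127/30
  44/9 1201/240 1361/240 95/18
After step 3:
  379/90 10069/2400 8779/2400 283/80
  66599/14400 26941/6000 6779/1500 7523/1800
  5093/1080 36907/7200 36437/7200 10931/2160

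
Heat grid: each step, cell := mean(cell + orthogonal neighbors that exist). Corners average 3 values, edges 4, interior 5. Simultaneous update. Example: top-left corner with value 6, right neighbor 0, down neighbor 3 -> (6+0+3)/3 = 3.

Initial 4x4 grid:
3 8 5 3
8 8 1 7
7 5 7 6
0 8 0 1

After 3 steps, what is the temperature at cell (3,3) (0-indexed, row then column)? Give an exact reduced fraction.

Answer: 8003/2160

Derivation:
Step 1: cell (3,3) = 7/3
Step 2: cell (3,3) = 139/36
Step 3: cell (3,3) = 8003/2160
Full grid after step 3:
  2575/432 42041/7200 12083/2400 393/80
  10949/1800 33137/6000 10547/2000 683/150
  1063/200 10819/2000 26609/6000 4033/900
  725/144 3517/800 30869/7200 8003/2160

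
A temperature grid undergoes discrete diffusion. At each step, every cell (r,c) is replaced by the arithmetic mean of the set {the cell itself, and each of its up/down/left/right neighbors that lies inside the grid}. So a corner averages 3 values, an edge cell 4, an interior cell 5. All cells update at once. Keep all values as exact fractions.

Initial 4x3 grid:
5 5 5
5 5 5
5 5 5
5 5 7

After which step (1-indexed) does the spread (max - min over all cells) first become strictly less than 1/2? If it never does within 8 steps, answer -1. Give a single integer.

Answer: 3

Derivation:
Step 1: max=17/3, min=5, spread=2/3
Step 2: max=50/9, min=5, spread=5/9
Step 3: max=581/108, min=5, spread=41/108
  -> spread < 1/2 first at step 3
Step 4: max=69017/12960, min=5, spread=4217/12960
Step 5: max=4097149/777600, min=18079/3600, spread=38417/155520
Step 6: max=244480211/46656000, min=362597/72000, spread=1903471/9331200
Step 7: max=14597789089/2799360000, min=10915759/2160000, spread=18038617/111974400
Step 8: max=873076182851/167961600000, min=984926759/194400000, spread=883978523/6718464000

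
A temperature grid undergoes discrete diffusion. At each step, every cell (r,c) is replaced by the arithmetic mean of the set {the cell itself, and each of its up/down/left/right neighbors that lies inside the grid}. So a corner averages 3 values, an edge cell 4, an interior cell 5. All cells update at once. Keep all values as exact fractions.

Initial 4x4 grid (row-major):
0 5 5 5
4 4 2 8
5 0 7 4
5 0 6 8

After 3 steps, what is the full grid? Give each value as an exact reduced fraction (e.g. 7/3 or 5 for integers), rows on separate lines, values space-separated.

Answer: 79/24 3011/800 139/32 411/80
8033/2400 3541/1000 9233/2000 101/20
4663/1440 22409/6000 4413/1000 273/50
7307/2160 523/144 5677/1200 631/120

Derivation:
After step 1:
  3 7/2 17/4 6
  13/4 3 26/5 19/4
  7/2 16/5 19/5 27/4
  10/3 11/4 21/4 6
After step 2:
  13/4 55/16 379/80 5
  51/16 363/100 21/5 227/40
  797/240 13/4 121/25 213/40
  115/36 109/30 89/20 6
After step 3:
  79/24 3011/800 139/32 411/80
  8033/2400 3541/1000 9233/2000 101/20
  4663/1440 22409/6000 4413/1000 273/50
  7307/2160 523/144 5677/1200 631/120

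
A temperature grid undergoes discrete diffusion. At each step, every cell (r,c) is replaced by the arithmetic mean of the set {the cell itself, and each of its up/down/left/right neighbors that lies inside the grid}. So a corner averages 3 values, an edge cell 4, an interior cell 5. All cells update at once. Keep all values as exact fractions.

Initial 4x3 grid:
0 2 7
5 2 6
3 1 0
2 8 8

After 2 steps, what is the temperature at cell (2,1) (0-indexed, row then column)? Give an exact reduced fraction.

Answer: 69/20

Derivation:
Step 1: cell (2,1) = 14/5
Step 2: cell (2,1) = 69/20
Full grid after step 2:
  91/36 797/240 23/6
  647/240 3 157/40
  743/240 69/20 469/120
  71/18 1033/240 83/18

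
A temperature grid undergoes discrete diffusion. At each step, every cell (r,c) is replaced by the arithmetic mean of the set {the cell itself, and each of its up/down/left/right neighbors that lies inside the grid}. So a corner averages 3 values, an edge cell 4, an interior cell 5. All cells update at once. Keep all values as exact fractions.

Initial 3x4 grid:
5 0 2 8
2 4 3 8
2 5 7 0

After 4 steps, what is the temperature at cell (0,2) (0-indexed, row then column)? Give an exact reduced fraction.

Answer: 12121/3000

Derivation:
Step 1: cell (0,2) = 13/4
Step 2: cell (0,2) = 21/5
Step 3: cell (0,2) = 97/25
Step 4: cell (0,2) = 12121/3000
Full grid after step 4:
  404107/129600 90139/27000 12121/3000 188519/43200
  2732243/864000 1292647/360000 160933/40000 1310131/288000
  49573/14400 261829/72000 33781/8000 64123/14400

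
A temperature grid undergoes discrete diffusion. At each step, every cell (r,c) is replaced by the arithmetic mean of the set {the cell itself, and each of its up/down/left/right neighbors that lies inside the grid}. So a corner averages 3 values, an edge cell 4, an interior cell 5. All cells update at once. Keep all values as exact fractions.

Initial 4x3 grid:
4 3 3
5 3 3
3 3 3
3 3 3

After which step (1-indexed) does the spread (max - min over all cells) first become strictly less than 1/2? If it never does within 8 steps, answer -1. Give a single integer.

Answer: 4

Derivation:
Step 1: max=4, min=3, spread=1
Step 2: max=11/3, min=3, spread=2/3
Step 3: max=1289/360, min=3, spread=209/360
Step 4: max=150071/43200, min=2747/900, spread=3643/8640
  -> spread < 1/2 first at step 4
Step 5: max=8873419/2592000, min=332551/108000, spread=178439/518400
Step 6: max=525128981/155520000, min=2241841/720000, spread=1635653/6220800
Step 7: max=31238176279/9331200000, min=609755023/194400000, spread=78797407/373248000
Step 8: max=1860720951461/559872000000, min=18416376941/5832000000, spread=741990121/4478976000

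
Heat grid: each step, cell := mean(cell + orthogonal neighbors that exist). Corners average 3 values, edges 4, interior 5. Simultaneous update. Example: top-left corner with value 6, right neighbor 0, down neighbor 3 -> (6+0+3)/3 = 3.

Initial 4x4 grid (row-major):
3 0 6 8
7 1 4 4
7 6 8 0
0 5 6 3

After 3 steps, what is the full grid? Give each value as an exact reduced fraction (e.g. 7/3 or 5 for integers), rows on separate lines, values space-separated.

Answer: 3973/1080 13903/3600 1021/240 3317/720
7379/1800 12373/3000 8887/2000 2113/480
893/200 9221/2000 4399/1000 10421/2400
3343/720 10921/2400 10841/2400 1483/360

Derivation:
After step 1:
  10/3 5/2 9/2 6
  9/2 18/5 23/5 4
  5 27/5 24/5 15/4
  4 17/4 11/2 3
After step 2:
  31/9 209/60 22/5 29/6
  493/120 103/25 43/10 367/80
  189/40 461/100 481/100 311/80
  53/12 383/80 351/80 49/12
After step 3:
  3973/1080 13903/3600 1021/240 3317/720
  7379/1800 12373/3000 8887/2000 2113/480
  893/200 9221/2000 4399/1000 10421/2400
  3343/720 10921/2400 10841/2400 1483/360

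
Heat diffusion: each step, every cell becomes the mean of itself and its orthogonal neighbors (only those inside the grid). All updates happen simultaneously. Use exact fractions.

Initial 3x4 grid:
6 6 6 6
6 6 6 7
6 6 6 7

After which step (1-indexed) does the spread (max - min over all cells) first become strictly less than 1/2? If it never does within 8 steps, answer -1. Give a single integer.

Step 1: max=20/3, min=6, spread=2/3
Step 2: max=233/36, min=6, spread=17/36
  -> spread < 1/2 first at step 2
Step 3: max=13807/2160, min=6, spread=847/2160
Step 4: max=205031/32400, min=1354/225, spread=2011/6480
Step 5: max=24458783/3888000, min=651713/108000, spread=199423/777600
Step 6: max=1460584867/233280000, min=13075249/2160000, spread=1938319/9331200
Step 7: max=87342477053/13996800000, min=1179844199/194400000, spread=95747789/559872000
Step 8: max=5226417255127/839808000000, min=70957143941/11664000000, spread=940023131/6718464000

Answer: 2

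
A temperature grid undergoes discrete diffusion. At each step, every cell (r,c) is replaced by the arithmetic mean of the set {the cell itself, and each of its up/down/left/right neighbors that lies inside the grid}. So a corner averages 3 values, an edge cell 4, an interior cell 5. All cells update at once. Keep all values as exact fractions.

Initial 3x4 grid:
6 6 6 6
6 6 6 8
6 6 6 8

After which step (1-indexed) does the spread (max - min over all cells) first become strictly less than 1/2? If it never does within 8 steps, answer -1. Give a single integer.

Answer: 6

Derivation:
Step 1: max=22/3, min=6, spread=4/3
Step 2: max=125/18, min=6, spread=17/18
Step 3: max=7327/1080, min=6, spread=847/1080
Step 4: max=107831/16200, min=1358/225, spread=2011/3240
Step 5: max=12794783/1944000, min=327713/54000, spread=199423/388800
Step 6: max=760744867/116640000, min=6595249/1080000, spread=1938319/4665600
  -> spread < 1/2 first at step 6
Step 7: max=45352077053/6998400000, min=596644199/97200000, spread=95747789/279936000
Step 8: max=2706993255127/419904000000, min=35965143941/5832000000, spread=940023131/3359232000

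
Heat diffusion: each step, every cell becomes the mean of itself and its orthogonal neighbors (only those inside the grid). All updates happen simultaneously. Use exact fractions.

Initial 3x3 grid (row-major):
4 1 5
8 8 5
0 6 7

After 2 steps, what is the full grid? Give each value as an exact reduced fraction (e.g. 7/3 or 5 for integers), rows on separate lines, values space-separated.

After step 1:
  13/3 9/2 11/3
  5 28/5 25/4
  14/3 21/4 6
After step 2:
  83/18 181/40 173/36
  49/10 133/25 1291/240
  179/36 1291/240 35/6

Answer: 83/18 181/40 173/36
49/10 133/25 1291/240
179/36 1291/240 35/6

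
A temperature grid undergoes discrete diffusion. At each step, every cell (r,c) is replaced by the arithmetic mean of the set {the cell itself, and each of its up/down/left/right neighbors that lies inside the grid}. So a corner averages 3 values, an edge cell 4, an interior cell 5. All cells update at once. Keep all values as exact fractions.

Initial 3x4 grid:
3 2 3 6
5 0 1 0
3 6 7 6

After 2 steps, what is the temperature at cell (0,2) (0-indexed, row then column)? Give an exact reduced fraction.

Step 1: cell (0,2) = 3
Step 2: cell (0,2) = 51/20
Full grid after step 2:
  97/36 167/60 51/20 37/12
  271/80 11/4 13/4 767/240
  137/36 247/60 233/60 151/36

Answer: 51/20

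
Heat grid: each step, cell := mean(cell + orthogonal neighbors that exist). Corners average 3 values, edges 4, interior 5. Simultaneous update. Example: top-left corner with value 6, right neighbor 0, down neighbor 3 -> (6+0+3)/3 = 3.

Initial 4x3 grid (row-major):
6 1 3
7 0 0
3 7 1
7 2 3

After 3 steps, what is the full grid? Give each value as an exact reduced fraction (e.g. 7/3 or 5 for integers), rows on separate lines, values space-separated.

After step 1:
  14/3 5/2 4/3
  4 3 1
  6 13/5 11/4
  4 19/4 2
After step 2:
  67/18 23/8 29/18
  53/12 131/50 97/48
  83/20 191/50 167/80
  59/12 267/80 19/6
After step 3:
  793/216 6497/2400 937/432
  6709/1800 6301/2000 15011/7200
  5191/1200 3203/1000 2219/800
  2977/720 18289/4800 1031/360

Answer: 793/216 6497/2400 937/432
6709/1800 6301/2000 15011/7200
5191/1200 3203/1000 2219/800
2977/720 18289/4800 1031/360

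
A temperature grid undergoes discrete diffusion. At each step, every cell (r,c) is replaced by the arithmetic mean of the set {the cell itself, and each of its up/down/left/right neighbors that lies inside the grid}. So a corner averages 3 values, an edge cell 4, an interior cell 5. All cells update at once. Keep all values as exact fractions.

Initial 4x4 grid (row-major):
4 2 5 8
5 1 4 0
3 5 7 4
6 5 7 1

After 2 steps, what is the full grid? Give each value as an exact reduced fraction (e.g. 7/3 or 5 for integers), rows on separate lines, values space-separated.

After step 1:
  11/3 3 19/4 13/3
  13/4 17/5 17/5 4
  19/4 21/5 27/5 3
  14/3 23/4 5 4
After step 2:
  119/36 889/240 929/240 157/36
  113/30 69/20 419/100 221/60
  253/60 47/10 21/5 41/10
  91/18 1177/240 403/80 4

Answer: 119/36 889/240 929/240 157/36
113/30 69/20 419/100 221/60
253/60 47/10 21/5 41/10
91/18 1177/240 403/80 4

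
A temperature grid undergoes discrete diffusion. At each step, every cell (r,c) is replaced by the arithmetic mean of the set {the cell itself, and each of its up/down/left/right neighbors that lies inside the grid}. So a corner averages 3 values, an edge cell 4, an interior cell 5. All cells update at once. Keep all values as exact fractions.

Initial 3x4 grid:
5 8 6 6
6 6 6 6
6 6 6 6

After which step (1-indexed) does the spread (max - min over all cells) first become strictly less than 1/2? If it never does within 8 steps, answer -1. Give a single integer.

Step 1: max=13/2, min=23/4, spread=3/4
Step 2: max=1529/240, min=71/12, spread=109/240
  -> spread < 1/2 first at step 2
Step 3: max=4981/800, min=6, spread=181/800
Step 4: max=1338383/216000, min=261031/43200, spread=923/6000
Step 5: max=1477423/240000, min=654181/108000, spread=213187/2160000
Step 6: max=1194932807/194400000, min=65618099/10800000, spread=552281/7776000
Step 7: max=171685437947/27993600000, min=1182536713/194400000, spread=56006051/1119744000
Step 8: max=4288022518367/699840000000, min=35524574171/5832000000, spread=25073617847/699840000000

Answer: 2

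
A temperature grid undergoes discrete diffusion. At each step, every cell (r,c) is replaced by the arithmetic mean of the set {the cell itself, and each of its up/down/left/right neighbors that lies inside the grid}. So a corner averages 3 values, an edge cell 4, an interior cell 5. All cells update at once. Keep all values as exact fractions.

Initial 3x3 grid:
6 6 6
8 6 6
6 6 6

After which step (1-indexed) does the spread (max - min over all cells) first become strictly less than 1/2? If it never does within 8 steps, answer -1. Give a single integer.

Step 1: max=20/3, min=6, spread=2/3
Step 2: max=787/120, min=6, spread=67/120
Step 3: max=6917/1080, min=607/100, spread=1807/5400
  -> spread < 1/2 first at step 3
Step 4: max=2749963/432000, min=16561/2700, spread=33401/144000
Step 5: max=24557933/3888000, min=1663391/270000, spread=3025513/19440000
Step 6: max=9796126867/1555200000, min=89155949/14400000, spread=53531/497664
Step 7: max=585904925849/93312000000, min=24119116051/3888000000, spread=450953/5971968
Step 8: max=35101223560603/5598720000000, min=2900368610519/466560000000, spread=3799043/71663616

Answer: 3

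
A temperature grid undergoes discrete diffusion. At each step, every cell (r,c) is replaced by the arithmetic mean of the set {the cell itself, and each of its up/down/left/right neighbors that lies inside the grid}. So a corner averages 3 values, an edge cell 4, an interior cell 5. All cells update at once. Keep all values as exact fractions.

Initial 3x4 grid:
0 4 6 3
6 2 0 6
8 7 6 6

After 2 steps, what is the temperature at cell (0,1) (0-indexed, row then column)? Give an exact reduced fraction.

Answer: 803/240

Derivation:
Step 1: cell (0,1) = 3
Step 2: cell (0,1) = 803/240
Full grid after step 2:
  31/9 803/240 61/16 4
  68/15 411/100 391/100 75/16
  67/12 213/40 41/8 29/6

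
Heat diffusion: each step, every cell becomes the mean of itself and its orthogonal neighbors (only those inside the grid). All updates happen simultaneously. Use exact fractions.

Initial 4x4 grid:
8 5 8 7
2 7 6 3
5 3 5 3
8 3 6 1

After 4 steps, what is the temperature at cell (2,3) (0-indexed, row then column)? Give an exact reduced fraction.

Step 1: cell (2,3) = 3
Step 2: cell (2,3) = 941/240
Step 3: cell (2,3) = 5947/1440
Step 4: cell (2,3) = 937973/216000
Full grid after step 4:
  11999/2160 100589/18000 451/80 2621/480
  188063/36000 158849/30000 308123/60000 14399/2880
  536629/108000 864131/180000 411007/90000 937973/216000
  309953/64800 996233/216000 920033/216000 5221/1296

Answer: 937973/216000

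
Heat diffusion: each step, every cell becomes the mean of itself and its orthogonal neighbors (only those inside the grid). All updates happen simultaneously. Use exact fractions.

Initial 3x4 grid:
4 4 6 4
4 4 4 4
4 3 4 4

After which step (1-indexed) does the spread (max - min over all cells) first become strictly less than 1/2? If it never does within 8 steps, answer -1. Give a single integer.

Step 1: max=14/3, min=11/3, spread=1
Step 2: max=271/60, min=449/120, spread=31/40
Step 3: max=2371/540, min=4109/1080, spread=211/360
Step 4: max=34709/8100, min=126251/32400, spread=839/2160
  -> spread < 1/2 first at step 4
Step 5: max=4135667/972000, min=3813887/972000, spread=5363/16200
Step 6: max=30681821/7290000, min=115687859/29160000, spread=93859/388800
Step 7: max=1830723139/437400000, min=6980238331/1749600000, spread=4568723/23328000
Step 8: max=218463295627/52488000000, min=421200124379/104976000000, spread=8387449/55987200

Answer: 4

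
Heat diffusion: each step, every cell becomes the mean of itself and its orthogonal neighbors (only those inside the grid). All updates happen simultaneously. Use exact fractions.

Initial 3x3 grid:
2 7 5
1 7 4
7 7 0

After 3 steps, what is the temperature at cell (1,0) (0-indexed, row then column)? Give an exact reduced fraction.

Step 1: cell (1,0) = 17/4
Step 2: cell (1,0) = 1067/240
Step 3: cell (1,0) = 66049/14400
Full grid after step 3:
  4861/1080 67349/14400 10217/2160
  66049/14400 28013/6000 347/75
  1687/360 67349/14400 9817/2160

Answer: 66049/14400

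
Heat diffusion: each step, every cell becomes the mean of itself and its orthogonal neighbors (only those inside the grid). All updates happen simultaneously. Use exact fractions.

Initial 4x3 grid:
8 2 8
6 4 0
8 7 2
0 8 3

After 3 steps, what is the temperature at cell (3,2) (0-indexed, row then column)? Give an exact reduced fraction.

Step 1: cell (3,2) = 13/3
Step 2: cell (3,2) = 71/18
Step 3: cell (3,2) = 2357/540
Full grid after step 3:
  11153/2160 34921/7200 1081/270
  39131/7200 27133/6000 3757/900
  36791/7200 29233/6000 14383/3600
  11333/2160 33181/7200 2357/540

Answer: 2357/540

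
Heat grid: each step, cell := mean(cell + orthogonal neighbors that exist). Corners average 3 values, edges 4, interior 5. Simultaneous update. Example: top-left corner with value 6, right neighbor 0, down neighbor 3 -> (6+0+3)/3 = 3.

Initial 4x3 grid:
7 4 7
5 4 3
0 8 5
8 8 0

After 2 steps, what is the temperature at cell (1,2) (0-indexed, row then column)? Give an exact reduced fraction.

Step 1: cell (1,2) = 19/4
Step 2: cell (1,2) = 1093/240
Full grid after step 2:
  89/18 203/40 179/36
  1163/240 481/100 1093/240
  235/48 501/100 217/48
  199/36 31/6 43/9

Answer: 1093/240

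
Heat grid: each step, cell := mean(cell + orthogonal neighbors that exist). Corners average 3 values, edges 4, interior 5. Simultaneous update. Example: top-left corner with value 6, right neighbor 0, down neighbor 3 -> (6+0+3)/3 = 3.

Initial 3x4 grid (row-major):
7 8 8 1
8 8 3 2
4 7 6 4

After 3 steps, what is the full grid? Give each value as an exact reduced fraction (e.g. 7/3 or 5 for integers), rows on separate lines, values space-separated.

Answer: 7589/1080 47227/7200 37657/7200 9409/2160
32773/4800 12527/2000 15623/3000 29497/7200
3497/540 43727/7200 12019/2400 1031/240

Derivation:
After step 1:
  23/3 31/4 5 11/3
  27/4 34/5 27/5 5/2
  19/3 25/4 5 4
After step 2:
  133/18 1633/240 1309/240 67/18
  551/80 659/100 247/50 467/120
  58/9 1463/240 413/80 23/6
After step 3:
  7589/1080 47227/7200 37657/7200 9409/2160
  32773/4800 12527/2000 15623/3000 29497/7200
  3497/540 43727/7200 12019/2400 1031/240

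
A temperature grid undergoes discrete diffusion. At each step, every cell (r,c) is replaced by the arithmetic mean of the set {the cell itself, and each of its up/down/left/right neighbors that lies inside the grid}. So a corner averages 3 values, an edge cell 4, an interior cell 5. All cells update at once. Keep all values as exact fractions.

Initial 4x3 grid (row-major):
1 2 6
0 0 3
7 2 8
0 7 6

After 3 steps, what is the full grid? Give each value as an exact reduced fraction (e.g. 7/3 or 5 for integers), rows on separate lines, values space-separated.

After step 1:
  1 9/4 11/3
  2 7/5 17/4
  9/4 24/5 19/4
  14/3 15/4 7
After step 2:
  7/4 499/240 61/18
  133/80 147/50 211/60
  823/240 339/100 26/5
  32/9 1213/240 31/6
After step 3:
  659/360 36569/14400 6469/2160
  5869/2400 8153/3000 13541/3600
  21667/7200 1501/375 2591/600
  2167/540 61799/14400 3701/720

Answer: 659/360 36569/14400 6469/2160
5869/2400 8153/3000 13541/3600
21667/7200 1501/375 2591/600
2167/540 61799/14400 3701/720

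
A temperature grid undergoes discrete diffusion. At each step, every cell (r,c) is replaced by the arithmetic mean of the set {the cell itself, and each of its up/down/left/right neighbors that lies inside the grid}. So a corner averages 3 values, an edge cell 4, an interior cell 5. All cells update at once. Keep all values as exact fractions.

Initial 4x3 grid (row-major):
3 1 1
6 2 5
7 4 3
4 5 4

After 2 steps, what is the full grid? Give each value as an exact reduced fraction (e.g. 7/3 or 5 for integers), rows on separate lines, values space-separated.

After step 1:
  10/3 7/4 7/3
  9/2 18/5 11/4
  21/4 21/5 4
  16/3 17/4 4
After step 2:
  115/36 661/240 41/18
  1001/240 84/25 761/240
  1157/240 213/50 299/80
  89/18 1067/240 49/12

Answer: 115/36 661/240 41/18
1001/240 84/25 761/240
1157/240 213/50 299/80
89/18 1067/240 49/12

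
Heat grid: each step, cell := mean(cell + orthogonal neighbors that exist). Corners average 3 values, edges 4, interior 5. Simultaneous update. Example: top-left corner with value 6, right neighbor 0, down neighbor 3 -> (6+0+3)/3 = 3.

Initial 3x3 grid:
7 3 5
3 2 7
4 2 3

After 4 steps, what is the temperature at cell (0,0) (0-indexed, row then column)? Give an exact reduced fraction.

Step 1: cell (0,0) = 13/3
Step 2: cell (0,0) = 151/36
Step 3: cell (0,0) = 8729/2160
Step 4: cell (0,0) = 515083/129600
Full grid after step 4:
  515083/129600 3528011/864000 89893/21600
  809159/216000 1382557/360000 380279/96000
  152711/43200 115343/32000 20167/5400

Answer: 515083/129600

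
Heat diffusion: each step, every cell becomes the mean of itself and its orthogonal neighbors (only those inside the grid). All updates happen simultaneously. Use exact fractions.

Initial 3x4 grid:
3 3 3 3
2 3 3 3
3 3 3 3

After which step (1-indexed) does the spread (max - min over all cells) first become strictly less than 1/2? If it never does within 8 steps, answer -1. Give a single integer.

Step 1: max=3, min=8/3, spread=1/3
  -> spread < 1/2 first at step 1
Step 2: max=3, min=653/240, spread=67/240
Step 3: max=3, min=6043/2160, spread=437/2160
Step 4: max=2991/1000, min=2434469/864000, spread=29951/172800
Step 5: max=10046/3375, min=22112179/7776000, spread=206761/1555200
Step 6: max=16034329/5400000, min=8875004429/3110400000, spread=14430763/124416000
Step 7: max=1278347273/432000000, min=534764258311/186624000000, spread=139854109/1492992000
Step 8: max=114788771023/38880000000, min=32169848109749/11197440000000, spread=7114543559/89579520000

Answer: 1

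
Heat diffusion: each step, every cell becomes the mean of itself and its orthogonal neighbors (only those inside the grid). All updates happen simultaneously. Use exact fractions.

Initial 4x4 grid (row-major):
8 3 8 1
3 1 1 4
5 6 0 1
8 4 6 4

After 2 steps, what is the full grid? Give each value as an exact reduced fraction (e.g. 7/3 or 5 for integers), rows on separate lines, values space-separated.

Answer: 167/36 943/240 923/240 28/9
1033/240 361/100 67/25 167/60
1117/240 203/50 291/100 157/60
103/18 551/120 479/120 113/36

Derivation:
After step 1:
  14/3 5 13/4 13/3
  17/4 14/5 14/5 7/4
  11/2 16/5 14/5 9/4
  17/3 6 7/2 11/3
After step 2:
  167/36 943/240 923/240 28/9
  1033/240 361/100 67/25 167/60
  1117/240 203/50 291/100 157/60
  103/18 551/120 479/120 113/36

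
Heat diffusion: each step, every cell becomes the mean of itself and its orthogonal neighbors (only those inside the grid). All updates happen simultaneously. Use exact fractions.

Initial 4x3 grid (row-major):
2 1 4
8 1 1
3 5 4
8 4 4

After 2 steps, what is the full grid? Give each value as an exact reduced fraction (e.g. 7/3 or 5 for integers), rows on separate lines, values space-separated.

Answer: 55/18 163/60 13/6
491/120 73/25 14/5
179/40 427/100 67/20
65/12 353/80 17/4

Derivation:
After step 1:
  11/3 2 2
  7/2 16/5 5/2
  6 17/5 7/2
  5 21/4 4
After step 2:
  55/18 163/60 13/6
  491/120 73/25 14/5
  179/40 427/100 67/20
  65/12 353/80 17/4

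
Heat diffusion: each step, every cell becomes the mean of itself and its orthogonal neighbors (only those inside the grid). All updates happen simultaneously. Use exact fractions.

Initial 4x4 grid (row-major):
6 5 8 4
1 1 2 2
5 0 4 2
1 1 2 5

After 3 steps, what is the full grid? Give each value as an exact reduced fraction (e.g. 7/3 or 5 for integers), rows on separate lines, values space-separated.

Answer: 2561/720 3111/800 27367/7200 4277/1080
3689/1200 5743/2000 10019/3000 23407/7200
307/144 73/30 4939/2000 2399/800
559/270 1409/720 3071/1200 385/144

Derivation:
After step 1:
  4 5 19/4 14/3
  13/4 9/5 17/5 5/2
  7/4 11/5 2 13/4
  7/3 1 3 3
After step 2:
  49/12 311/80 1069/240 143/36
  27/10 313/100 289/100 829/240
  143/60 7/4 277/100 43/16
  61/36 32/15 9/4 37/12
After step 3:
  2561/720 3111/800 27367/7200 4277/1080
  3689/1200 5743/2000 10019/3000 23407/7200
  307/144 73/30 4939/2000 2399/800
  559/270 1409/720 3071/1200 385/144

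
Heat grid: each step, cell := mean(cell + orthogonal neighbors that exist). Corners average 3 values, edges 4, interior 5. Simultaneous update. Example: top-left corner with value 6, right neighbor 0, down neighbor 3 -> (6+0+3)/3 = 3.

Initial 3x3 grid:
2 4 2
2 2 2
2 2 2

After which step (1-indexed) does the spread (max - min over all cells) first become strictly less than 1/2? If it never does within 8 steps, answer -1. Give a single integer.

Answer: 3

Derivation:
Step 1: max=8/3, min=2, spread=2/3
Step 2: max=307/120, min=2, spread=67/120
Step 3: max=2597/1080, min=207/100, spread=1807/5400
  -> spread < 1/2 first at step 3
Step 4: max=1021963/432000, min=5761/2700, spread=33401/144000
Step 5: max=9005933/3888000, min=583391/270000, spread=3025513/19440000
Step 6: max=3575326867/1555200000, min=31555949/14400000, spread=53531/497664
Step 7: max=212656925849/93312000000, min=8567116051/3888000000, spread=450953/5971968
Step 8: max=12706343560603/5598720000000, min=1034128610519/466560000000, spread=3799043/71663616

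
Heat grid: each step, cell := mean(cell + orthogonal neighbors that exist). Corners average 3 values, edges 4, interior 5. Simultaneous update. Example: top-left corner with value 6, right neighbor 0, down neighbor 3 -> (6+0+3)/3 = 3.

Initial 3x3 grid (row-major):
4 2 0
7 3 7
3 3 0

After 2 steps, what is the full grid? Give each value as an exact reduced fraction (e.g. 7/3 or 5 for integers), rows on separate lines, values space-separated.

After step 1:
  13/3 9/4 3
  17/4 22/5 5/2
  13/3 9/4 10/3
After step 2:
  65/18 839/240 31/12
  1039/240 313/100 397/120
  65/18 859/240 97/36

Answer: 65/18 839/240 31/12
1039/240 313/100 397/120
65/18 859/240 97/36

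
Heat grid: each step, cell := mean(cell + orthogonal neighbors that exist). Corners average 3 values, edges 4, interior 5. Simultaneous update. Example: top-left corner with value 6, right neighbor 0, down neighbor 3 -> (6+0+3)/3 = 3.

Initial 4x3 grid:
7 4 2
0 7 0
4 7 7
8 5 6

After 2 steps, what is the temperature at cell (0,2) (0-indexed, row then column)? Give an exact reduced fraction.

Answer: 11/3

Derivation:
Step 1: cell (0,2) = 2
Step 2: cell (0,2) = 11/3
Full grid after step 2:
  79/18 107/30 11/3
  991/240 231/50 73/20
  251/48 517/100 21/4
  203/36 145/24 35/6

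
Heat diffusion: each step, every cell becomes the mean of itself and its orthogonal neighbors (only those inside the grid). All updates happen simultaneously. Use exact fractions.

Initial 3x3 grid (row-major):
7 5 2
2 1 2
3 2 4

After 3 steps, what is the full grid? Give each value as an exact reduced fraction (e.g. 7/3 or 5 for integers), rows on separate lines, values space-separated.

Answer: 1891/540 47423/14400 271/90
15091/4800 17401/6000 39173/14400
5999/2160 6283/2400 5419/2160

Derivation:
After step 1:
  14/3 15/4 3
  13/4 12/5 9/4
  7/3 5/2 8/3
After step 2:
  35/9 829/240 3
  253/80 283/100 619/240
  97/36 99/40 89/36
After step 3:
  1891/540 47423/14400 271/90
  15091/4800 17401/6000 39173/14400
  5999/2160 6283/2400 5419/2160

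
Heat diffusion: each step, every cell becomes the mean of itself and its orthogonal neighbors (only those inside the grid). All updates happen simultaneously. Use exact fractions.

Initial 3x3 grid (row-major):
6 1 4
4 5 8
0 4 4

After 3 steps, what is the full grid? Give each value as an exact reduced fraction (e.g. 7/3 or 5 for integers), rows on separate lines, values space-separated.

After step 1:
  11/3 4 13/3
  15/4 22/5 21/4
  8/3 13/4 16/3
After step 2:
  137/36 41/10 163/36
  869/240 413/100 1159/240
  29/9 313/80 83/18
After step 3:
  8299/2160 4969/1200 9689/2160
  53203/14400 8237/2000 65153/14400
  484/135 19051/4800 4807/1080

Answer: 8299/2160 4969/1200 9689/2160
53203/14400 8237/2000 65153/14400
484/135 19051/4800 4807/1080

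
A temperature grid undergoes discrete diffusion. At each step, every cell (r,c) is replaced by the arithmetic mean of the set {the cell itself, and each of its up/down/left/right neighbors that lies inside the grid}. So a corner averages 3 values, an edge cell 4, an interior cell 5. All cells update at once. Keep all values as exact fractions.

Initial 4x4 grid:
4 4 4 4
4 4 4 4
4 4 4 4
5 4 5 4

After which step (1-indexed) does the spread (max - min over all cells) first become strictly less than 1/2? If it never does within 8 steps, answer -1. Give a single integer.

Answer: 2

Derivation:
Step 1: max=9/2, min=4, spread=1/2
Step 2: max=157/36, min=4, spread=13/36
  -> spread < 1/2 first at step 2
Step 3: max=30857/7200, min=4, spread=2057/7200
Step 4: max=8596/2025, min=4009/1000, spread=19111/81000
Step 5: max=27305669/6480000, min=13579/3375, spread=1233989/6480000
Step 6: max=61172321/14580000, min=8713981/2160000, spread=9411797/58320000
Step 7: max=365537131/87480000, min=1573099/388800, spread=362183/2733750
Step 8: max=54687563093/13122000000, min=39417029863/9720000000, spread=29491455559/262440000000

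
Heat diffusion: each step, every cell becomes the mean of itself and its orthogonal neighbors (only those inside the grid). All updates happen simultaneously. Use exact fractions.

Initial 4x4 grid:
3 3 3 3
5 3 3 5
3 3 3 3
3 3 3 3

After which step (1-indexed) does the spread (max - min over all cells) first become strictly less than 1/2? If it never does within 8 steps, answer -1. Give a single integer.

Answer: 3

Derivation:
Step 1: max=11/3, min=3, spread=2/3
Step 2: max=211/60, min=3, spread=31/60
Step 3: max=1831/540, min=463/150, spread=821/2700
  -> spread < 1/2 first at step 3
Step 4: max=54217/16200, min=14047/4500, spread=18239/81000
Step 5: max=323879/97200, min=425689/135000, spread=434573/2430000
Step 6: max=48349669/14580000, min=2569883/810000, spread=83671/583200
Step 7: max=1445747851/437400000, min=387302173/121500000, spread=257300141/2187000000
Step 8: max=7211744219/2187000000, min=11659525567/3645000000, spread=540072197/5467500000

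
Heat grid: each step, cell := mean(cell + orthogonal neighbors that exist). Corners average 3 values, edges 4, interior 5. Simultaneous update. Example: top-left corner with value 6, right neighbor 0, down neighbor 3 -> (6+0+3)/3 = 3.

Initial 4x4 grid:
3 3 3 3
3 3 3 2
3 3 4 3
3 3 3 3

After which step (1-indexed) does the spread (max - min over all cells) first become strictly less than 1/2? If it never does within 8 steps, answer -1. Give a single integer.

Step 1: max=13/4, min=8/3, spread=7/12
Step 2: max=313/100, min=101/36, spread=73/225
  -> spread < 1/2 first at step 2
Step 3: max=7463/2400, min=1235/432, spread=5417/21600
Step 4: max=4929/1600, min=187837/64800, spread=943/5184
Step 5: max=6625391/2160000, min=5690263/1944000, spread=2725889/19440000
Step 6: max=22042171/7200000, min=171783541/58320000, spread=67580441/583200000
Step 7: max=593779693/194400000, min=1035859307/349920000, spread=82360351/874800000
Step 8: max=17785878991/5832000000, min=155923755277/52488000000, spread=2074577821/26244000000

Answer: 2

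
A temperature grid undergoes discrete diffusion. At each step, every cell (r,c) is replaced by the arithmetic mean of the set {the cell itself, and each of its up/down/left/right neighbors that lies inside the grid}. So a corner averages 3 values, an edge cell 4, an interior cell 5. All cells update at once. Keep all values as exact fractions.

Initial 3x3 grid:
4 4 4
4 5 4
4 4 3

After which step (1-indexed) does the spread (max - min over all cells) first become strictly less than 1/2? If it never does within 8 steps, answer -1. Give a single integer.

Answer: 2

Derivation:
Step 1: max=17/4, min=11/3, spread=7/12
Step 2: max=25/6, min=35/9, spread=5/18
  -> spread < 1/2 first at step 2
Step 3: max=1487/360, min=532/135, spread=41/216
Step 4: max=89149/21600, min=64693/16200, spread=347/2592
Step 5: max=5318903/1296000, min=487237/121500, spread=2921/31104
Step 6: max=318356341/77760000, min=234921787/58320000, spread=24611/373248
Step 7: max=19050419327/4665600000, min=7062919357/1749600000, spread=207329/4478976
Step 8: max=1141304199469/279936000000, min=849155356633/209952000000, spread=1746635/53747712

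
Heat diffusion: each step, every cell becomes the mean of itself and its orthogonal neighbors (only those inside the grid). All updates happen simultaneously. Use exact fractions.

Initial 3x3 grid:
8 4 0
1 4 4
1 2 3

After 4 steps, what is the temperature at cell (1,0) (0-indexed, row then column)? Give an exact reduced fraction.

Answer: 265453/86400

Derivation:
Step 1: cell (1,0) = 7/2
Step 2: cell (1,0) = 73/24
Step 3: cell (1,0) = 4529/1440
Step 4: cell (1,0) = 265453/86400
Full grid after step 4:
  43519/12960 23569/7200 82693/25920
  265453/86400 219647/72000 510881/172800
  18347/6480 238403/86400 8027/2880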